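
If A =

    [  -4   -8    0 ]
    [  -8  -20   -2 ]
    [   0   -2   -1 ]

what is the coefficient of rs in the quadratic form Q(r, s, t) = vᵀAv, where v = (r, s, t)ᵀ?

The coefficient of rs is A[1,2] + A[2,1] = 2·(-8) = -16.

-16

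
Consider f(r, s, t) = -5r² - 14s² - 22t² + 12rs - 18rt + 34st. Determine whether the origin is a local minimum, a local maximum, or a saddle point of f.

local maximum

The Hessian at the origin is H = [[-10, 12, -18], [12, -28, 34], [-18, 34, -44]].
Applying the same elementary operations to the rows and columns of H produces a congruent diagonal matrix with entries -10, -68/5, -5/17.
Counting signs: 3 negative.
H is negative definite, so the origin is a strict local maximum.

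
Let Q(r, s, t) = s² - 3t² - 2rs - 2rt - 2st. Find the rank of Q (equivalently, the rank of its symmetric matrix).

The symmetric matrix is A = [[0, -1, -1], [-1, 1, -1], [-1, -1, -3]].
Row reduction of A gives 2 nonzero rows, so rank A = 2.

2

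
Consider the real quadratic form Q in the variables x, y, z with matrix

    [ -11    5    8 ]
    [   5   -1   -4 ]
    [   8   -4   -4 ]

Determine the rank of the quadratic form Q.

Symmetric row and column elimination reduces A to a congruent diagonal form with pivots -11, 14/11, 12/7.
So there are 2 positive, 1 negative pivots.
The rank is the number of nonzero pivots: 3.

3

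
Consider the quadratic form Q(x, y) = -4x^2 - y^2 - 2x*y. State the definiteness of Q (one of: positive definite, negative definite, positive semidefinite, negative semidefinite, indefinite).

negative definite

The symmetric matrix of Q is A = [[-4, -1], [-1, -1]].
Leading principal minors: Δ_1 = -4, Δ_2 = 3.
The signs alternate starting with Δ_1 < 0, so by Sylvester's criterion Q is negative definite.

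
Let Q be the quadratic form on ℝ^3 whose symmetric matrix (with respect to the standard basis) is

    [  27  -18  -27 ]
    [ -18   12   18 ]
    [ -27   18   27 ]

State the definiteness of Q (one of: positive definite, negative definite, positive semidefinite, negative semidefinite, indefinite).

Congruent diagonalization of A (simultaneous row and column reduction) yields pivots 27, 0, 0.
That gives 1 positive, 2 zero pivots.
Hence Q is positive semidefinite.

positive semidefinite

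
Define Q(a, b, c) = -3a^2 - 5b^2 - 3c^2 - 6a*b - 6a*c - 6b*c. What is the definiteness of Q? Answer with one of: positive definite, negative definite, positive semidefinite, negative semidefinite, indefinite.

negative semidefinite

The symmetric matrix is A = [[-3, -3, -3], [-3, -5, -3], [-3, -3, -3]].
Congruent diagonalization of A (simultaneous row and column reduction) yields pivots -3, -2, 0.
That gives 2 negative, 1 zero pivots.
Hence Q is negative semidefinite.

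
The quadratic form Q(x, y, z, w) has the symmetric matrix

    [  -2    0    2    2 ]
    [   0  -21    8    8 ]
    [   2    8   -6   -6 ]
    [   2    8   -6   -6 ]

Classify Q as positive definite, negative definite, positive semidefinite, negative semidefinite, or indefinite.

Symmetric row and column elimination reduces A to a congruent diagonal form with pivots -2, -21, -20/21, 0.
Counting signs: 3 negative, 1 zero.
Hence Q is negative semidefinite.

negative semidefinite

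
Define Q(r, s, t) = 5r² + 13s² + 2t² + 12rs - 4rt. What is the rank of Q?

3

Write A = [[5, 6, -2], [6, 13, 0], [-2, 0, 2]].
An LDLᵀ factorisation of A has diagonal entries 5, 29/5, 6/29.
So there are 3 positive pivots.
The rank is the number of nonzero pivots: 3.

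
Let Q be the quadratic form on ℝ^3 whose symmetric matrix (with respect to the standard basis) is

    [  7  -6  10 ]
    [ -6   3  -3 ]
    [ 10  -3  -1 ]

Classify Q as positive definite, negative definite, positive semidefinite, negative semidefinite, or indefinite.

indefinite

Row-reducing A symmetrically gives the diagonal entries 7, -15/7, -4/5.
That gives 1 positive, 2 negative pivots.
Hence Q is indefinite.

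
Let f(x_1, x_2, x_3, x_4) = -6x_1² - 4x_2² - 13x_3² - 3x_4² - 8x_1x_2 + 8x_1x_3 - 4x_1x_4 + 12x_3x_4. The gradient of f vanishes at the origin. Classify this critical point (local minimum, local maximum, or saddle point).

The Hessian at the origin is H = [[-12, -8, 8, -4], [-8, -8, 0, 0], [8, 0, -26, 12], [-4, 0, 12, -6]].
Applying the same elementary operations to the rows and columns of H produces a congruent diagonal matrix with entries -12, -8/3, -10, -2/5.
So there are 4 negative pivots.
H is negative definite, so the origin is a strict local maximum.

local maximum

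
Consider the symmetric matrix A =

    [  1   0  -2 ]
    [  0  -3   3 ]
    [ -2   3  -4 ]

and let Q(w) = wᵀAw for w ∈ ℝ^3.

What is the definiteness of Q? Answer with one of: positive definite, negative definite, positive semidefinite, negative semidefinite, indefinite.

Row-reducing A symmetrically gives the diagonal entries 1, -3, -5.
So there are 1 positive, 2 negative pivots.
Hence Q is indefinite.

indefinite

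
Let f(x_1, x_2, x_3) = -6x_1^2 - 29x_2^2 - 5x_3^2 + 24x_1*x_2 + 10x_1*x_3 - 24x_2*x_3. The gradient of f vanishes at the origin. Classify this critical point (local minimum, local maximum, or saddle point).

local maximum

The Hessian at the origin is H = [[-12, 24, 10], [24, -58, -24], [10, -24, -10]].
Applying the same elementary operations to the rows and columns of H produces a congruent diagonal matrix with entries -12, -10, -1/15.
That gives 3 negative pivots.
H is negative definite, so the origin is a strict local maximum.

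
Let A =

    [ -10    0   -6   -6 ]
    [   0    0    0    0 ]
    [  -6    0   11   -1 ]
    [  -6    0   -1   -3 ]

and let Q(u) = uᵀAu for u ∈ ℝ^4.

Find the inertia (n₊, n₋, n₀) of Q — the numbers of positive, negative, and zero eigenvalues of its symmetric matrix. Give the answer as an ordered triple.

Applying the same elementary operations to the rows and columns of A produces a congruent diagonal matrix with entries -10, 0, 73/5, 10/73.
So there are 2 positive, 1 negative, 1 zero pivots.

(2, 1, 1)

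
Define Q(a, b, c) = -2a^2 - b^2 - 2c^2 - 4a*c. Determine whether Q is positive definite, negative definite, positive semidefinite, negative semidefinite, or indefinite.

Write A = [[-2, 0, -2], [0, -1, 0], [-2, 0, -2]].
Congruent diagonalization of A (simultaneous row and column reduction) yields pivots -2, -1, 0.
That gives 2 negative, 1 zero pivots.
Hence Q is negative semidefinite.

negative semidefinite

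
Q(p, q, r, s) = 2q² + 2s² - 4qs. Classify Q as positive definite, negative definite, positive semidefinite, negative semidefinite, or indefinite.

positive semidefinite

The symmetric matrix is A = [[0, 0, 0, 0], [0, 2, 0, -2], [0, 0, 0, 0], [0, -2, 0, 2]].
Row-reducing A symmetrically gives the diagonal entries 0, 2, 0, 0.
So there are 1 positive, 3 zero pivots.
Hence Q is positive semidefinite.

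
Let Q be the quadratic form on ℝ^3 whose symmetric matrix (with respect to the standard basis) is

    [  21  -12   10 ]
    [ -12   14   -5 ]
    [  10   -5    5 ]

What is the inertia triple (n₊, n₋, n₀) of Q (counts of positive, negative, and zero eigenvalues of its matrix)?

(3, 0, 0)

Row-reducing A symmetrically gives the diagonal entries 21, 50/7, 1/6.
Counting signs: 3 positive.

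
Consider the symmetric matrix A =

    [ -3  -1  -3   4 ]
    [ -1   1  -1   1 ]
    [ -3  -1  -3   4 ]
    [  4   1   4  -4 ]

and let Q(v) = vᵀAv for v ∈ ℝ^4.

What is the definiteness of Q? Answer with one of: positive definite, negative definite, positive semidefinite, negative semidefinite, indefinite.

indefinite

Applying the same elementary operations to the rows and columns of A produces a congruent diagonal matrix with entries -3, 4/3, 0, 5/4.
That gives 2 positive, 1 negative, 1 zero pivots.
Hence Q is indefinite.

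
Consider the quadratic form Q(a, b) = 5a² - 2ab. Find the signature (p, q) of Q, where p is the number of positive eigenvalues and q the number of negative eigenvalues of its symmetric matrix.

(1, 1)

Write A = [[5, -1], [-1, 0]].
Applying the same elementary operations to the rows and columns of A produces a congruent diagonal matrix with entries 5, -1/5.
That gives 1 positive, 1 negative pivots.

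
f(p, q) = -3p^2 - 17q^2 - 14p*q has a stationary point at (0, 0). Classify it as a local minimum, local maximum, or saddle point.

local maximum

The Hessian at the origin is H = [[-6, -14], [-14, -34]].
det H = -6·-34 − (-14)² = 8 > 0 and H[1,1] = -6 < 0, so H is negative definite.
Therefore the origin is a local maximum.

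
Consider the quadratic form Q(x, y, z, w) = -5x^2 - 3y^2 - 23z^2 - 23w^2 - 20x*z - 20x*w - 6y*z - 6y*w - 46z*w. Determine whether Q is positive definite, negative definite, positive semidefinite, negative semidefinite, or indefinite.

The symmetric matrix is A = [[-5, 0, -10, -10], [0, -3, -3, -3], [-10, -3, -23, -23], [-10, -3, -23, -23]].
Row-reducing A symmetrically gives the diagonal entries -5, -3, 0, 0.
So there are 2 negative, 2 zero pivots.
Hence Q is negative semidefinite.

negative semidefinite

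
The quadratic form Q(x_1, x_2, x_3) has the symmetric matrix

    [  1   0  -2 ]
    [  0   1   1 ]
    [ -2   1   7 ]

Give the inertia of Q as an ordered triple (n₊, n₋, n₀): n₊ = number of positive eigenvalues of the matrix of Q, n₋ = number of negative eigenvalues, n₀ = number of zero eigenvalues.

(3, 0, 0)

Applying the same elementary operations to the rows and columns of A produces a congruent diagonal matrix with entries 1, 1, 2.
So there are 3 positive pivots.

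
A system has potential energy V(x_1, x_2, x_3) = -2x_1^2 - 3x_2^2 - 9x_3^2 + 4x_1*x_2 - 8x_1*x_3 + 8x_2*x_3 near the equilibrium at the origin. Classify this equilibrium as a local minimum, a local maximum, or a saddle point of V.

local maximum

The Hessian at the origin is H = [[-4, 4, -8], [4, -6, 8], [-8, 8, -18]].
An LDLᵀ factorisation of H has diagonal entries -4, -2, -2.
Counting signs: 3 negative.
H is negative definite, so the origin is a strict local maximum.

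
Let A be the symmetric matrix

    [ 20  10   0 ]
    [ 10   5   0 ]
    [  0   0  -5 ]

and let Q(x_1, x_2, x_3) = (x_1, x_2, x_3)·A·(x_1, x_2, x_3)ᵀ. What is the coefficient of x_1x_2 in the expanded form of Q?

20

The coefficient of x_1x_2 is A[1,2] + A[2,1] = 2·10 = 20.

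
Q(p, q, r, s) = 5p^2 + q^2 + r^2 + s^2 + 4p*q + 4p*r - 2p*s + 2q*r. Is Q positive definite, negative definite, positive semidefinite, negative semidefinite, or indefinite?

positive semidefinite

The associated matrix is A = [[5, 2, 2, -1], [2, 1, 1, 0], [2, 1, 1, 0], [-1, 0, 0, 1]].
Congruent diagonalization of A (simultaneous row and column reduction) yields pivots 5, 1/5, 0, 0.
So there are 2 positive, 2 zero pivots.
Hence Q is positive semidefinite.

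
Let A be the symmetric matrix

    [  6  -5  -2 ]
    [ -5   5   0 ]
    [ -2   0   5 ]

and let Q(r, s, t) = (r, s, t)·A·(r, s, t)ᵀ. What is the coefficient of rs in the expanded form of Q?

The coefficient of rs is A[1,2] + A[2,1] = 2·(-5) = -10.

-10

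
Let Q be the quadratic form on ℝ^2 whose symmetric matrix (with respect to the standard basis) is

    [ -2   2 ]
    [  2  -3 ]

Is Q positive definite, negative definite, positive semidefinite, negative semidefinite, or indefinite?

For the 2×2 matrix [[-2, 2], [2, -3]]: det = -2·-3 − (2)² = 2, trace = -5.
det > 0 so both eigenvalues share the sign of the trace; trace = -5 < 0 ⇒ both negative.

negative definite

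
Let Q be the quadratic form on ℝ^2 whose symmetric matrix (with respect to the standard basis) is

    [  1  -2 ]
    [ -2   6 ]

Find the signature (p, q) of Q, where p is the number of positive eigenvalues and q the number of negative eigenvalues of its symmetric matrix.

Applying the same elementary operations to the rows and columns of A produces a congruent diagonal matrix with entries 1, 2.
Counting signs: 2 positive.

(2, 0)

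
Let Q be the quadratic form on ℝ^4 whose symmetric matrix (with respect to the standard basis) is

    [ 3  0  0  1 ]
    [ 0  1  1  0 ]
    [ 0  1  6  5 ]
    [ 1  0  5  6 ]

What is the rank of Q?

4

Row-reducing A symmetrically gives the diagonal entries 3, 1, 5, 2/3.
That gives 4 positive pivots.
The rank is the number of nonzero pivots: 4.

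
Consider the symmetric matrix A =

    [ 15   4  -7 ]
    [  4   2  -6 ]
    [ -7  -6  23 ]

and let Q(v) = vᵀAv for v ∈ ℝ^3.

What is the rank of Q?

Row-reducing A symmetrically gives the diagonal entries 15, 14/15, 10/7.
So there are 3 positive pivots.
The rank is the number of nonzero pivots: 3.

3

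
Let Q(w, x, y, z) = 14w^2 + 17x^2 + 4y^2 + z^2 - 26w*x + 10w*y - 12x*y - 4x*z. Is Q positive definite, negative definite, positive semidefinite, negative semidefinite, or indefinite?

positive definite

The symmetric matrix of Q is A = [[14, -13, 5, 0], [-13, 17, -6, -2], [5, -6, 4, 0], [0, -2, 0, 1]].
Leading principal minors: Δ_1 = 14, Δ_2 = 69, Δ_3 = 127, Δ_4 = 3.
All leading principal minors are positive, so by Sylvester's criterion Q is positive definite.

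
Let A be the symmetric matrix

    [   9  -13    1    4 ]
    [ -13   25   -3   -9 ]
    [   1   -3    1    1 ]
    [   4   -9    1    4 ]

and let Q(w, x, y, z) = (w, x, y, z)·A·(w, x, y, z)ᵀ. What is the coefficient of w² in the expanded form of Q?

9

The coefficient of w² is the diagonal entry A[1,1] = 9.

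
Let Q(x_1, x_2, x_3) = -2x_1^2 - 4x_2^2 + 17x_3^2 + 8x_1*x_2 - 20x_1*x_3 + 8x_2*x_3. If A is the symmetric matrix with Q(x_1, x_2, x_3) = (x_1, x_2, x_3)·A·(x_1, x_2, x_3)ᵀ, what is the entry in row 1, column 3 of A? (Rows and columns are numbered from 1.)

-10

The coefficient of x_1·x_3 in Q is -20. For a symmetric A this equals A[1,3] + A[3,1] = 2·A[1,3].
So A[1,3] = -20/2 = -10.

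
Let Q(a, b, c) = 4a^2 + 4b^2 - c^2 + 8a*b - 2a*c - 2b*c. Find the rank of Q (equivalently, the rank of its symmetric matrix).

Write A = [[4, 4, -1], [4, 4, -1], [-1, -1, -1]].
Applying the same elementary operations to the rows and columns of A produces a congruent diagonal matrix with entries 4, 0, -5/4.
That gives 1 positive, 1 negative, 1 zero pivots.
The rank is the number of nonzero pivots: 2.

2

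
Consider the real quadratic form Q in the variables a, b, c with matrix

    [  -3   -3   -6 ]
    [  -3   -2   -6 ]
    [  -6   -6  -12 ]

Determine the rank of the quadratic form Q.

2

Applying the same elementary operations to the rows and columns of A produces a congruent diagonal matrix with entries -3, 1, 0.
That gives 1 positive, 1 negative, 1 zero pivots.
The rank is the number of nonzero pivots: 2.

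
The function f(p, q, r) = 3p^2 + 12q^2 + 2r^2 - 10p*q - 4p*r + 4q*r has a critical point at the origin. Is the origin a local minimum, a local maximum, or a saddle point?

The Hessian at the origin is H = [[6, -10, -4], [-10, 24, 4], [-4, 4, 4]].
Applying the same elementary operations to the rows and columns of H produces a congruent diagonal matrix with entries 6, 22/3, 4/11.
Counting signs: 3 positive.
H is positive definite, so the origin is a strict local minimum.

local minimum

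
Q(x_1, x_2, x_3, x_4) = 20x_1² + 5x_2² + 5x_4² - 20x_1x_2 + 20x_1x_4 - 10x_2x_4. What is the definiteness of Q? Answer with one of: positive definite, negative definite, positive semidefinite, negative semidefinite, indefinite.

positive semidefinite

Write A = [[20, -10, 0, 10], [-10, 5, 0, -5], [0, 0, 0, 0], [10, -5, 0, 5]].
Applying the same elementary operations to the rows and columns of A produces a congruent diagonal matrix with entries 20, 0, 0, 0.
That gives 1 positive, 3 zero pivots.
Hence Q is positive semidefinite.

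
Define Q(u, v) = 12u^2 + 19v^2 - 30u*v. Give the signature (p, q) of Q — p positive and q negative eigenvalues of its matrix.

(2, 0)

The associated matrix is A = [[12, -15], [-15, 19]].
Row-reducing A symmetrically gives the diagonal entries 12, 1/4.
Counting signs: 2 positive.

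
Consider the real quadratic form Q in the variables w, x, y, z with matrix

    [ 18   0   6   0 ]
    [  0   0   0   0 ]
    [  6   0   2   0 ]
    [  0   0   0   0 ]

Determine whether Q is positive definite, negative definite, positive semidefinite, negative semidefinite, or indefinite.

Congruent diagonalization of A (simultaneous row and column reduction) yields pivots 18, 0, 0, 0.
That gives 1 positive, 3 zero pivots.
Hence Q is positive semidefinite.

positive semidefinite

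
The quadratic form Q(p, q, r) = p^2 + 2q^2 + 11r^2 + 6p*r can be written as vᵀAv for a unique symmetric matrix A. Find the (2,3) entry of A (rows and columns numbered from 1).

0

The coefficient of q·r in Q is 0. For a symmetric A this equals A[2,3] + A[3,2] = 2·A[2,3].
So A[2,3] = 0/2 = 0.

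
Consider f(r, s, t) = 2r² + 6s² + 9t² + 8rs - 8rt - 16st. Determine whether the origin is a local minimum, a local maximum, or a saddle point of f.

saddle point

The Hessian at the origin is H = [[4, 8, -8], [8, 12, -16], [-8, -16, 18]].
Applying the same elementary operations to the rows and columns of H produces a congruent diagonal matrix with entries 4, -4, 2.
So there are 2 positive, 1 negative pivots.
H is indefinite, so the origin is a saddle point.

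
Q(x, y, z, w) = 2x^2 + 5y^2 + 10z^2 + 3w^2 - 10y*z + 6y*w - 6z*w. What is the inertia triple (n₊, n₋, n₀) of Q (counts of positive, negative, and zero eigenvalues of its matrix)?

The associated matrix is A = [[2, 0, 0, 0], [0, 5, -5, 3], [0, -5, 10, -3], [0, 3, -3, 3]].
Applying the same elementary operations to the rows and columns of A produces a congruent diagonal matrix with entries 2, 5, 5, 6/5.
So there are 4 positive pivots.

(4, 0, 0)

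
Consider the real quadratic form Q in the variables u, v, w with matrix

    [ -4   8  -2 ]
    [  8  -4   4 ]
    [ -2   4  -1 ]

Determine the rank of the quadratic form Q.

2

Row-reducing A symmetrically gives the diagonal entries -4, 12, 0.
Counting signs: 1 positive, 1 negative, 1 zero.
The rank is the number of nonzero pivots: 2.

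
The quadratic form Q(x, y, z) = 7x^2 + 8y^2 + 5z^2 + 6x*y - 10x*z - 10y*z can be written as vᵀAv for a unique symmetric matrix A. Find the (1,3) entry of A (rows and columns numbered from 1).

-5

The coefficient of x·z in Q is -10. For a symmetric A this equals A[1,3] + A[3,1] = 2·A[1,3].
So A[1,3] = -10/2 = -5.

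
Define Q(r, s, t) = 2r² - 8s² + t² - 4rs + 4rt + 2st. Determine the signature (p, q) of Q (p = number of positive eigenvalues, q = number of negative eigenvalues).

(1, 2)

The associated matrix is A = [[2, -2, 2], [-2, -8, 1], [2, 1, 1]].
Congruent diagonalization of A (simultaneous row and column reduction) yields pivots 2, -10, -1/10.
So there are 1 positive, 2 negative pivots.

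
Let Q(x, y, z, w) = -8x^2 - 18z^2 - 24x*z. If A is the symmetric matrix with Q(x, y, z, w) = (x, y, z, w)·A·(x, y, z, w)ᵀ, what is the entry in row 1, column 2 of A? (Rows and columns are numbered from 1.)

The coefficient of x·y in Q is 0. For a symmetric A this equals A[1,2] + A[2,1] = 2·A[1,2].
So A[1,2] = 0/2 = 0.

0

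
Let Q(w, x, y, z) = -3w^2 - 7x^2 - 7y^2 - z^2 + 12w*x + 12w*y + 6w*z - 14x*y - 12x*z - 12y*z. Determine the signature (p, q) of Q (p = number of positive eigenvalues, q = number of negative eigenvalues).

(2, 1)

Write A = [[-3, 6, 6, 3], [6, -7, -7, -6], [6, -7, -7, -6], [3, -6, -6, -1]].
Congruent diagonalization of A (simultaneous row and column reduction) yields pivots -3, 5, 0, 2.
Counting signs: 2 positive, 1 negative, 1 zero.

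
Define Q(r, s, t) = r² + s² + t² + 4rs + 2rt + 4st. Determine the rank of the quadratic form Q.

The symmetric matrix is A = [[1, 2, 1], [2, 1, 2], [1, 2, 1]].
Row-reducing A symmetrically gives the diagonal entries 1, -3, 0.
So there are 1 positive, 1 negative, 1 zero pivots.
The rank is the number of nonzero pivots: 2.

2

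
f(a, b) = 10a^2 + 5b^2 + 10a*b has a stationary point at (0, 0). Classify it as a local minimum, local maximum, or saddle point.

The Hessian at the origin is H = [[20, 10], [10, 10]].
det H = 20·10 − (10)² = 100 > 0 and H[1,1] = 20 > 0, so H is positive definite.
Therefore the origin is a local minimum.

local minimum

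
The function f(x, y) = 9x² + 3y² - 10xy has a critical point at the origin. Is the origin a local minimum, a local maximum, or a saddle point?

The Hessian at the origin is H = [[18, -10], [-10, 6]].
det H = 18·6 − (-10)² = 8 > 0 and H[1,1] = 18 > 0, so H is positive definite.
Therefore the origin is a local minimum.

local minimum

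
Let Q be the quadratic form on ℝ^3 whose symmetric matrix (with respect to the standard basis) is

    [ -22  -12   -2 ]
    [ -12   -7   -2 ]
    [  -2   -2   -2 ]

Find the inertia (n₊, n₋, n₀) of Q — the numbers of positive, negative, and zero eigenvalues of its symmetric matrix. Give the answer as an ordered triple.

Row-reducing A symmetrically gives the diagonal entries -22, -5/11, 0.
That gives 2 negative, 1 zero pivots.

(0, 2, 1)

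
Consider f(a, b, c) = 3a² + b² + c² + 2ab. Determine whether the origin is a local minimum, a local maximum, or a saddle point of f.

local minimum

The Hessian at the origin is H = [[6, 2, 0], [2, 2, 0], [0, 0, 2]].
Congruent diagonalization of H (simultaneous row and column reduction) yields pivots 6, 4/3, 2.
Counting signs: 3 positive.
H is positive definite, so the origin is a strict local minimum.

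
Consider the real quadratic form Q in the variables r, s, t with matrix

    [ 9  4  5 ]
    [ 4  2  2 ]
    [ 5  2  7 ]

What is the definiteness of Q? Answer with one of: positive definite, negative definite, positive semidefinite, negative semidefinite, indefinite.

positive definite

Leading principal minors: Δ_1 = 9, Δ_2 = 2, Δ_3 = 8.
All leading principal minors are positive, so by Sylvester's criterion Q is positive definite.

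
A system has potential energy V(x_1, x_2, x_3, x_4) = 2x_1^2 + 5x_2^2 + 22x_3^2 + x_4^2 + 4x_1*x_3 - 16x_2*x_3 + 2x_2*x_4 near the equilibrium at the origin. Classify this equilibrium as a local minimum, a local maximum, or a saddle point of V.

The Hessian at the origin is H = [[4, 0, 4, 0], [0, 10, -16, 2], [4, -16, 44, 0], [0, 2, 0, 2]].
Applying the same elementary operations to the rows and columns of H produces a congruent diagonal matrix with entries 4, 10, 72/5, 8/9.
So there are 4 positive pivots.
H is positive definite, so the origin is a strict local minimum.

local minimum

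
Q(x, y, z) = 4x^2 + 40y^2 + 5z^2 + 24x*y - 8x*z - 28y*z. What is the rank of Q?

2

The symmetric matrix is A = [[4, 12, -4], [12, 40, -14], [-4, -14, 5]].
Congruent diagonalization of A (simultaneous row and column reduction) yields pivots 4, 4, 0.
That gives 2 positive, 1 zero pivots.
The rank is the number of nonzero pivots: 2.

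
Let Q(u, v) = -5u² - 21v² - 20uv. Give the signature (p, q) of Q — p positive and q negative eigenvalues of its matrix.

The symmetric matrix is A = [[-5, -10], [-10, -21]].
Congruent diagonalization of A (simultaneous row and column reduction) yields pivots -5, -1.
Counting signs: 2 negative.

(0, 2)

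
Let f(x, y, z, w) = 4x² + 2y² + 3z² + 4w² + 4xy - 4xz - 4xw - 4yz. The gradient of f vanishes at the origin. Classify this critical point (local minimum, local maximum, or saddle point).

The Hessian at the origin is H = [[8, 4, -4, -4], [4, 4, -4, 0], [-4, -4, 6, 0], [-4, 0, 0, 8]].
Congruent diagonalization of H (simultaneous row and column reduction) yields pivots 8, 2, 2, 4.
Counting signs: 4 positive.
H is positive definite, so the origin is a strict local minimum.

local minimum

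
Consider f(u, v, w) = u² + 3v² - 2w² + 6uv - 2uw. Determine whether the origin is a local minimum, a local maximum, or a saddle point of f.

saddle point

The Hessian at the origin is H = [[2, 6, -2], [6, 6, 0], [-2, 0, -4]].
An LDLᵀ factorisation of H has diagonal entries 2, -12, -3.
That gives 1 positive, 2 negative pivots.
H is indefinite, so the origin is a saddle point.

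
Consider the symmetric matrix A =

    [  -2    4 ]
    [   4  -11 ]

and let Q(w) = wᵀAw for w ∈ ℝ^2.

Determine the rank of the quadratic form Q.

Applying the same elementary operations to the rows and columns of A produces a congruent diagonal matrix with entries -2, -3.
That gives 2 negative pivots.
The rank is the number of nonzero pivots: 2.

2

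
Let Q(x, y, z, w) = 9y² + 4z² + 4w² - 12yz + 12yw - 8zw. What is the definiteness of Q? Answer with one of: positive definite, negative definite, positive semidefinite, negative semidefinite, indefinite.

The symmetric matrix is A = [[0, 0, 0, 0], [0, 9, -6, 6], [0, -6, 4, -4], [0, 6, -4, 4]].
Congruent diagonalization of A (simultaneous row and column reduction) yields pivots 0, 9, 0, 0.
So there are 1 positive, 3 zero pivots.
Hence Q is positive semidefinite.

positive semidefinite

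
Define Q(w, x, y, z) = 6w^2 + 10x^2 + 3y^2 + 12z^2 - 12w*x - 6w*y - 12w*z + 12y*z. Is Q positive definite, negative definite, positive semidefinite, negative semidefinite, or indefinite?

The associated matrix is A = [[6, -6, -3, -6], [-6, 10, 0, 0], [-3, 0, 3, 6], [-6, 0, 6, 12]].
Symmetric row and column elimination reduces A to a congruent diagonal form with pivots 6, 4, -3/4, 0.
So there are 2 positive, 1 negative, 1 zero pivots.
Hence Q is indefinite.

indefinite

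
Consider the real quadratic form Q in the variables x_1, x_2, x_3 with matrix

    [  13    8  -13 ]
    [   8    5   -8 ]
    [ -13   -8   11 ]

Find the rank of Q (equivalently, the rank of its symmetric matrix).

3

Row-reducing A symmetrically gives the diagonal entries 13, 1/13, -2.
So there are 2 positive, 1 negative pivots.
The rank is the number of nonzero pivots: 3.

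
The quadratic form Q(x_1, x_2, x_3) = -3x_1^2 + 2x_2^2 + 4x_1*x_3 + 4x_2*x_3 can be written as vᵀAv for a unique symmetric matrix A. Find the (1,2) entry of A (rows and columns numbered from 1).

The coefficient of x_1·x_2 in Q is 0. For a symmetric A this equals A[1,2] + A[2,1] = 2·A[1,2].
So A[1,2] = 0/2 = 0.

0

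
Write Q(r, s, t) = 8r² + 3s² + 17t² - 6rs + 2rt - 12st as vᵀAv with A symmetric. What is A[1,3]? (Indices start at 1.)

The coefficient of r·t in Q is 2. For a symmetric A this equals A[1,3] + A[3,1] = 2·A[1,3].
So A[1,3] = 2/2 = 1.

1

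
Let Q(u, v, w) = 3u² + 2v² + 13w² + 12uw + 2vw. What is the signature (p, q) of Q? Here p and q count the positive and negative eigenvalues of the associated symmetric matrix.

(3, 0)

The symmetric matrix is A = [[3, 0, 6], [0, 2, 1], [6, 1, 13]].
Row-reducing A symmetrically gives the diagonal entries 3, 2, 1/2.
Counting signs: 3 positive.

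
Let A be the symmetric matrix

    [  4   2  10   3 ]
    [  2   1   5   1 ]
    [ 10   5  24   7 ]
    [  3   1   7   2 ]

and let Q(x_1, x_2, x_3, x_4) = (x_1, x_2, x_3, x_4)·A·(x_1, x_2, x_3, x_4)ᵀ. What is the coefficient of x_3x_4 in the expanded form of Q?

The coefficient of x_3x_4 is A[3,4] + A[4,3] = 2·7 = 14.

14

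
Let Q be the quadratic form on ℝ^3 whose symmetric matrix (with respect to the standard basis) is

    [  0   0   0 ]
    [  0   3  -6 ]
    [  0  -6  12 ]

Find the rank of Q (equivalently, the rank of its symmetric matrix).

Applying the same elementary operations to the rows and columns of A produces a congruent diagonal matrix with entries 0, 3, 0.
That gives 1 positive, 2 zero pivots.
The rank is the number of nonzero pivots: 1.

1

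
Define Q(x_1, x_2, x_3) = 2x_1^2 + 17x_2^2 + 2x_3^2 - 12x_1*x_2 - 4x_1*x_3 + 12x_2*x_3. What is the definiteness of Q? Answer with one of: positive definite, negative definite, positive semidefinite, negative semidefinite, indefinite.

The associated matrix is A = [[2, -6, -2], [-6, 17, 6], [-2, 6, 2]].
Applying the same elementary operations to the rows and columns of A produces a congruent diagonal matrix with entries 2, -1, 0.
So there are 1 positive, 1 negative, 1 zero pivots.
Hence Q is indefinite.

indefinite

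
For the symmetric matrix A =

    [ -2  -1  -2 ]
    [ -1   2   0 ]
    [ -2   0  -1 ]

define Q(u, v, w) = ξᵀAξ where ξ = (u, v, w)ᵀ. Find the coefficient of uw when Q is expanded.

-4

The coefficient of uw is A[1,3] + A[3,1] = 2·(-2) = -4.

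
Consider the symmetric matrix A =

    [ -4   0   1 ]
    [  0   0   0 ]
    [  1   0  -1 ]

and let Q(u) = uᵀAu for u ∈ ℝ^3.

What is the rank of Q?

2

Congruent diagonalization of A (simultaneous row and column reduction) yields pivots -4, 0, -3/4.
Counting signs: 2 negative, 1 zero.
The rank is the number of nonzero pivots: 2.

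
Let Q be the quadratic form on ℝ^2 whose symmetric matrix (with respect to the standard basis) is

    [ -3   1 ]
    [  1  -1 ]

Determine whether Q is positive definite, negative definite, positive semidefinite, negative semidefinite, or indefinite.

Leading principal minors: Δ_1 = -3, Δ_2 = 2.
The signs alternate starting with Δ_1 < 0, so by Sylvester's criterion Q is negative definite.

negative definite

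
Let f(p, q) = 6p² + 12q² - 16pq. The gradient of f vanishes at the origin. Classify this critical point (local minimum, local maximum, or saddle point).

The Hessian at the origin is H = [[12, -16], [-16, 24]].
det H = 12·24 − (-16)² = 32 > 0 and H[1,1] = 12 > 0, so H is positive definite.
Therefore the origin is a local minimum.

local minimum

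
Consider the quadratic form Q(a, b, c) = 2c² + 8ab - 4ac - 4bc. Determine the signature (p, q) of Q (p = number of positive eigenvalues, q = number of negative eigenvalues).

The symmetric matrix is A = [[0, 4, -2], [4, 0, -2], [-2, -2, 2]].
By Sylvester's law of inertia any congruent diagonalization of A has 1 positive, 1 negative and 1 zero entries.

(1, 1)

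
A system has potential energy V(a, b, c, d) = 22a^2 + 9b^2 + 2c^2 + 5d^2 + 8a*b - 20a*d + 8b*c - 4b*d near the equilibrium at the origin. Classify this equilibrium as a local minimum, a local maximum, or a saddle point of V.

local minimum

The Hessian at the origin is H = [[44, 8, 0, -20], [8, 18, 8, -4], [0, 8, 4, 0], [-20, -4, 0, 10]].
An LDLᵀ factorisation of H has diagonal entries 44, 182/11, 12/91, 2/3.
So there are 4 positive pivots.
H is positive definite, so the origin is a strict local minimum.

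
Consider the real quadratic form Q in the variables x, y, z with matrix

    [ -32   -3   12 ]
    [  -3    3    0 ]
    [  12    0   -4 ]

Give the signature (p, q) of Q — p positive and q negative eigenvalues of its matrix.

(2, 1)

Applying the same elementary operations to the rows and columns of A produces a congruent diagonal matrix with entries -32, 105/32, 4/35.
Counting signs: 2 positive, 1 negative.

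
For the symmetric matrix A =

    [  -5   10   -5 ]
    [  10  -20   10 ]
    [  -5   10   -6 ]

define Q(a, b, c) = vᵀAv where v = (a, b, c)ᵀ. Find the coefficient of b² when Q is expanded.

-20

The coefficient of b² is the diagonal entry A[2,2] = -20.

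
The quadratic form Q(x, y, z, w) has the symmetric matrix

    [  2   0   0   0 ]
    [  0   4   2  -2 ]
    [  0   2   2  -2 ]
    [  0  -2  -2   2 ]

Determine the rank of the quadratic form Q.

3

Applying the same elementary operations to the rows and columns of A produces a congruent diagonal matrix with entries 2, 4, 1, 0.
That gives 3 positive, 1 zero pivots.
The rank is the number of nonzero pivots: 3.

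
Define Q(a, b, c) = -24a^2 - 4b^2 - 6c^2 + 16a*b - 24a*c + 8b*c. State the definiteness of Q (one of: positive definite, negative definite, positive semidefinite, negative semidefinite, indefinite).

Write A = [[-24, 8, -12], [8, -4, 4], [-12, 4, -6]].
Symmetric row and column elimination reduces A to a congruent diagonal form with pivots -24, -4/3, 0.
So there are 2 negative, 1 zero pivots.
Hence Q is negative semidefinite.

negative semidefinite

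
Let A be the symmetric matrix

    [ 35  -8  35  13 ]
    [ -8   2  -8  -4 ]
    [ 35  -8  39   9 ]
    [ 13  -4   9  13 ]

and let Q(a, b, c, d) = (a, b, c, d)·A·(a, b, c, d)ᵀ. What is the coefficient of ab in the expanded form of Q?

-16

The coefficient of ab is A[1,2] + A[2,1] = 2·(-8) = -16.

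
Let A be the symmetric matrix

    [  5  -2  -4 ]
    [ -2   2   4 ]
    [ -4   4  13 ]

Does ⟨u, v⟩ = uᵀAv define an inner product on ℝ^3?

yes

Leading principal minors: Δ_1 = 5, Δ_2 = 6, Δ_3 = 30.
All leading principal minors are positive, so by Sylvester's criterion Q is positive definite.
⟨·,·⟩ is an inner product exactly when A is positive definite.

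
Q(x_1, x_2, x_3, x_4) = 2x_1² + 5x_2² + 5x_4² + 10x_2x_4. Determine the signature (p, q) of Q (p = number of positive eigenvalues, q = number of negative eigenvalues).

(2, 0)

Write A = [[2, 0, 0, 0], [0, 5, 0, 5], [0, 0, 0, 0], [0, 5, 0, 5]].
Row-reducing A symmetrically gives the diagonal entries 2, 5, 0, 0.
That gives 2 positive, 2 zero pivots.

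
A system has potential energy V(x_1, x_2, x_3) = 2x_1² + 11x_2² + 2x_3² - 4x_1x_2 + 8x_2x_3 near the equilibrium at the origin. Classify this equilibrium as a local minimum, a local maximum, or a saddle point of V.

The Hessian at the origin is H = [[4, -4, 0], [-4, 22, 8], [0, 8, 4]].
Row-reducing H symmetrically gives the diagonal entries 4, 18, 4/9.
That gives 3 positive pivots.
H is positive definite, so the origin is a strict local minimum.

local minimum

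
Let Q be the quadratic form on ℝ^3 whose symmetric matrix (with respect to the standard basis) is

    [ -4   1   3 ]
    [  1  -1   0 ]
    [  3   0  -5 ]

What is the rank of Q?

3

Symmetric row and column elimination reduces A to a congruent diagonal form with pivots -4, -3/4, -2.
So there are 3 negative pivots.
The rank is the number of nonzero pivots: 3.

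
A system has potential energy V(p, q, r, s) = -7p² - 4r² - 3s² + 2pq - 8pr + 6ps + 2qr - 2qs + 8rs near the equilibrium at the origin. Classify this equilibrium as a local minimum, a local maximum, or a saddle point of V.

saddle point

The Hessian at the origin is H = [[-14, 2, -8, 6], [2, 0, 2, -2], [-8, 2, -8, 8], [6, -2, 8, -6]].
Row-reducing H symmetrically gives the diagonal entries -14, 2/7, -6, 8/3.
Counting signs: 2 positive, 2 negative.
H is indefinite, so the origin is a saddle point.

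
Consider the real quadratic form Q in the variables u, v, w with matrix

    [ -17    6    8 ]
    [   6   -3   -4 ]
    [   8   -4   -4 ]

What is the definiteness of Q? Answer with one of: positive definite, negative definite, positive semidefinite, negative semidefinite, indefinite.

Congruent diagonalization of A (simultaneous row and column reduction) yields pivots -17, -15/17, 4/3.
Counting signs: 1 positive, 2 negative.
Hence Q is indefinite.

indefinite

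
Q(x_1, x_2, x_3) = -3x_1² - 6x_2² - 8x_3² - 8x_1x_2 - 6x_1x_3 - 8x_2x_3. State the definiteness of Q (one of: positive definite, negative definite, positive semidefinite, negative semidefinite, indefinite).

negative definite

The symmetric matrix of Q is A = [[-3, -4, -3], [-4, -6, -4], [-3, -4, -8]].
Leading principal minors: Δ_1 = -3, Δ_2 = 2, Δ_3 = -10.
The signs alternate starting with Δ_1 < 0, so by Sylvester's criterion Q is negative definite.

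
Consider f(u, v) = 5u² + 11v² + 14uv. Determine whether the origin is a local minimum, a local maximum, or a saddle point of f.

local minimum

The Hessian at the origin is H = [[10, 14], [14, 22]].
det H = 10·22 − (14)² = 24 > 0 and H[1,1] = 10 > 0, so H is positive definite.
Therefore the origin is a local minimum.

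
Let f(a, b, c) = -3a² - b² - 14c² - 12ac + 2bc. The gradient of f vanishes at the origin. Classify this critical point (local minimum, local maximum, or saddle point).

local maximum

The Hessian at the origin is H = [[-6, 0, -12], [0, -2, 2], [-12, 2, -28]].
Congruent diagonalization of H (simultaneous row and column reduction) yields pivots -6, -2, -2.
Counting signs: 3 negative.
H is negative definite, so the origin is a strict local maximum.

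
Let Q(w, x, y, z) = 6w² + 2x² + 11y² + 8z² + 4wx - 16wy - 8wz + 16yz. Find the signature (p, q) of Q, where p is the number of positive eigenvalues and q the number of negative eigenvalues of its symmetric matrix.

Write A = [[6, 2, -8, -4], [2, 2, 0, 0], [-8, 0, 11, 8], [-4, 0, 8, 8]].
Row-reducing A symmetrically gives the diagonal entries 6, 4/3, -5, 4.
So there are 3 positive, 1 negative pivots.

(3, 1)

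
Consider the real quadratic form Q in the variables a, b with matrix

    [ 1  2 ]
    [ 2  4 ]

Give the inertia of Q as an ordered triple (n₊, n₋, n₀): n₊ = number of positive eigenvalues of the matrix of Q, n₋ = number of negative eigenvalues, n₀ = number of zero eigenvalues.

(1, 0, 1)

Congruent diagonalization of A (simultaneous row and column reduction) yields pivots 1, 0.
So there are 1 positive, 1 zero pivots.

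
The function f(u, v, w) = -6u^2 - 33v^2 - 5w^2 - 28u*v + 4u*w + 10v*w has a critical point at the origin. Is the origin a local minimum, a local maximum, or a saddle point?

local maximum

The Hessian at the origin is H = [[-12, -28, 4], [-28, -66, 10], [4, 10, -10]].
An LDLᵀ factorisation of H has diagonal entries -12, -2/3, -8.
That gives 3 negative pivots.
H is negative definite, so the origin is a strict local maximum.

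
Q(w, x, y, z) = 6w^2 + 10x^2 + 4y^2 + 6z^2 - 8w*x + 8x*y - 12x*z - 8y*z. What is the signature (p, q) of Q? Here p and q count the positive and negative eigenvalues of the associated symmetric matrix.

Write A = [[6, -4, 0, 0], [-4, 10, 4, -6], [0, 4, 4, -4], [0, -6, -4, 6]].
Congruent diagonalization of A (simultaneous row and column reduction) yields pivots 6, 22/3, 20/11, 4/5.
So there are 4 positive pivots.

(4, 0)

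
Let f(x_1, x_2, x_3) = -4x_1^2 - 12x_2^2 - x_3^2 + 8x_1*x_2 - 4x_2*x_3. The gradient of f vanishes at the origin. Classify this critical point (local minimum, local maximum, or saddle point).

local maximum

The Hessian at the origin is H = [[-8, 8, 0], [8, -24, -4], [0, -4, -2]].
Row-reducing H symmetrically gives the diagonal entries -8, -16, -1.
So there are 3 negative pivots.
H is negative definite, so the origin is a strict local maximum.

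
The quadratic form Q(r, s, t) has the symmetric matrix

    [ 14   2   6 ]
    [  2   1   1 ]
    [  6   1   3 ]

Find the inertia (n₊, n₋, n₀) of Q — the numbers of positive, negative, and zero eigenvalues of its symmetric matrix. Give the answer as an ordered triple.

(3, 0, 0)

Row-reducing A symmetrically gives the diagonal entries 14, 5/7, 2/5.
Counting signs: 3 positive.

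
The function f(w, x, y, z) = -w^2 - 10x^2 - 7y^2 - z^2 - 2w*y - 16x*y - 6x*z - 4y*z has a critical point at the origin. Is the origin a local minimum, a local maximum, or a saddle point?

saddle point

The Hessian at the origin is H = [[-2, 0, -2, 0], [0, -20, -16, -6], [-2, -16, -14, -4], [0, -6, -4, -2]].
An LDLᵀ factorisation of H has diagonal entries -2, -20, 4/5, -1.
That gives 1 positive, 3 negative pivots.
H is indefinite, so the origin is a saddle point.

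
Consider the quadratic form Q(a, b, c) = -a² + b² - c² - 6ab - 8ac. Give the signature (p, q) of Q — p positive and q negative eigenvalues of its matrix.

Write A = [[-1, -3, -4], [-3, 1, 0], [-4, 0, -1]].
Symmetric row and column elimination reduces A to a congruent diagonal form with pivots -1, 10, 3/5.
Counting signs: 2 positive, 1 negative.

(2, 1)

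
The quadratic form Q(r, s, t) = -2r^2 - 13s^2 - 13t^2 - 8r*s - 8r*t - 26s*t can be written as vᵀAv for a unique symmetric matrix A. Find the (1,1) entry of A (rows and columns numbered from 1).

The coefficient of r^2 in Q is -2, and that is exactly A[1,1].

-2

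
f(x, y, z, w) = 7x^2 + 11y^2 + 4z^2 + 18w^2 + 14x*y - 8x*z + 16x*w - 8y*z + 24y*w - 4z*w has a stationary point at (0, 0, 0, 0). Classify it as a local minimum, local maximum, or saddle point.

The Hessian at the origin is H = [[14, 14, -8, 16], [14, 22, -8, 24], [-8, -8, 8, -4], [16, 24, -4, 36]].
Row-reducing H symmetrically gives the diagonal entries 14, 8, 24/7, 2.
So there are 4 positive pivots.
H is positive definite, so the origin is a strict local minimum.

local minimum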